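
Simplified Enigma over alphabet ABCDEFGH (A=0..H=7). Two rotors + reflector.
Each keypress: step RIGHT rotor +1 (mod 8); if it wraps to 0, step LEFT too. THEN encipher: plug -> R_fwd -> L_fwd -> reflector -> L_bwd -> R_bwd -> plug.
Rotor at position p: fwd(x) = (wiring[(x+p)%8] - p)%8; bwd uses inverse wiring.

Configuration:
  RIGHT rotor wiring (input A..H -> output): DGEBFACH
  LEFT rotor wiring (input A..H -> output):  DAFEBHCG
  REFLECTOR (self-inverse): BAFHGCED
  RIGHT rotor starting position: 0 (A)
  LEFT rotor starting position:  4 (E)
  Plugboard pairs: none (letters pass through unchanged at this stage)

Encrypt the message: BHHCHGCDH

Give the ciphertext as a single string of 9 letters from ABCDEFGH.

Char 1 ('B'): step: R->1, L=4; B->plug->B->R->D->L->C->refl->F->L'->A->R'->C->plug->C
Char 2 ('H'): step: R->2, L=4; H->plug->H->R->E->L->H->refl->D->L'->B->R'->G->plug->G
Char 3 ('H'): step: R->3, L=4; H->plug->H->R->B->L->D->refl->H->L'->E->R'->E->plug->E
Char 4 ('C'): step: R->4, L=4; C->plug->C->R->G->L->B->refl->A->L'->H->R'->E->plug->E
Char 5 ('H'): step: R->5, L=4; H->plug->H->R->A->L->F->refl->C->L'->D->R'->A->plug->A
Char 6 ('G'): step: R->6, L=4; G->plug->G->R->H->L->A->refl->B->L'->G->R'->E->plug->E
Char 7 ('C'): step: R->7, L=4; C->plug->C->R->H->L->A->refl->B->L'->G->R'->F->plug->F
Char 8 ('D'): step: R->0, L->5 (L advanced); D->plug->D->R->B->L->F->refl->C->L'->A->R'->F->plug->F
Char 9 ('H'): step: R->1, L=5; H->plug->H->R->C->L->B->refl->A->L'->F->R'->A->plug->A

Answer: CGEEAEFFA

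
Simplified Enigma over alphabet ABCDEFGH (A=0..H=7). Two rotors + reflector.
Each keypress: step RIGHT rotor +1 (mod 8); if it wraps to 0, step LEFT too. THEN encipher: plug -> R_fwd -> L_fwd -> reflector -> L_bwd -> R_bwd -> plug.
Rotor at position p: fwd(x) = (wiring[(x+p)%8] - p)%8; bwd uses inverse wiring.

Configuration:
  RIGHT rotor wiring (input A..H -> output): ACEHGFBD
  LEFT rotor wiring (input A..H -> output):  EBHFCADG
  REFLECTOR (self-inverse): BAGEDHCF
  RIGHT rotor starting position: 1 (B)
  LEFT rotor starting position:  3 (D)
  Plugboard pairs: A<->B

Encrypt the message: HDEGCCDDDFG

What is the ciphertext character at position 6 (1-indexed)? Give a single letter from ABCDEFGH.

Char 1 ('H'): step: R->2, L=3; H->plug->H->R->A->L->C->refl->G->L'->G->R'->G->plug->G
Char 2 ('D'): step: R->3, L=3; D->plug->D->R->G->L->G->refl->C->L'->A->R'->E->plug->E
Char 3 ('E'): step: R->4, L=3; E->plug->E->R->E->L->D->refl->E->L'->H->R'->D->plug->D
Char 4 ('G'): step: R->5, L=3; G->plug->G->R->C->L->F->refl->H->L'->B->R'->H->plug->H
Char 5 ('C'): step: R->6, L=3; C->plug->C->R->C->L->F->refl->H->L'->B->R'->F->plug->F
Char 6 ('C'): step: R->7, L=3; C->plug->C->R->D->L->A->refl->B->L'->F->R'->D->plug->D

D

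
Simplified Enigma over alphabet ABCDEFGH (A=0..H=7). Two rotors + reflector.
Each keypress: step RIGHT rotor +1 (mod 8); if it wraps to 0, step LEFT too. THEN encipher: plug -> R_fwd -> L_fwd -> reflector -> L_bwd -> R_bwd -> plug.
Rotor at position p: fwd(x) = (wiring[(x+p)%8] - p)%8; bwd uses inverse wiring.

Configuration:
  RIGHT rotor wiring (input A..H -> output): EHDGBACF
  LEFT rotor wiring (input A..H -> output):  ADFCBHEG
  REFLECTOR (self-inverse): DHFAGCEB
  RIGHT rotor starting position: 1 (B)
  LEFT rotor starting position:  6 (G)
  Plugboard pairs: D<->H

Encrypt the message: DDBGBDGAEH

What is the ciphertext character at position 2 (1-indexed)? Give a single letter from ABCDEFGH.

Char 1 ('D'): step: R->2, L=6; D->plug->H->R->F->L->E->refl->G->L'->A->R'->E->plug->E
Char 2 ('D'): step: R->3, L=6; D->plug->H->R->A->L->G->refl->E->L'->F->R'->C->plug->C

C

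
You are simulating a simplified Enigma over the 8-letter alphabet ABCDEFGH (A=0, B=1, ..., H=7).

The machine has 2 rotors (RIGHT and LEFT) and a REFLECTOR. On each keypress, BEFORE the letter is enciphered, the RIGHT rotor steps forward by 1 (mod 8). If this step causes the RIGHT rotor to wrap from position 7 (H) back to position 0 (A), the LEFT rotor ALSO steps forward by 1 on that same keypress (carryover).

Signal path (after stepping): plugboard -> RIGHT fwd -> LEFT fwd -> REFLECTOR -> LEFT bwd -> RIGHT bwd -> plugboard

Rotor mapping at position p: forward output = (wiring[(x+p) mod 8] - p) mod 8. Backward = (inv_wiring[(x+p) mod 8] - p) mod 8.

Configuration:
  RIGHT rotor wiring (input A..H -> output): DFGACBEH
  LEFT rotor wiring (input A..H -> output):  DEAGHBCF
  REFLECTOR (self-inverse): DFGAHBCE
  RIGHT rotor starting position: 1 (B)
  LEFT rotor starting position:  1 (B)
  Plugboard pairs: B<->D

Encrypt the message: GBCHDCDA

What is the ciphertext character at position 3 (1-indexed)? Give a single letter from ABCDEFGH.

Char 1 ('G'): step: R->2, L=1; G->plug->G->R->B->L->H->refl->E->L'->G->R'->B->plug->D
Char 2 ('B'): step: R->3, L=1; B->plug->D->R->B->L->H->refl->E->L'->G->R'->C->plug->C
Char 3 ('C'): step: R->4, L=1; C->plug->C->R->A->L->D->refl->A->L'->E->R'->H->plug->H

H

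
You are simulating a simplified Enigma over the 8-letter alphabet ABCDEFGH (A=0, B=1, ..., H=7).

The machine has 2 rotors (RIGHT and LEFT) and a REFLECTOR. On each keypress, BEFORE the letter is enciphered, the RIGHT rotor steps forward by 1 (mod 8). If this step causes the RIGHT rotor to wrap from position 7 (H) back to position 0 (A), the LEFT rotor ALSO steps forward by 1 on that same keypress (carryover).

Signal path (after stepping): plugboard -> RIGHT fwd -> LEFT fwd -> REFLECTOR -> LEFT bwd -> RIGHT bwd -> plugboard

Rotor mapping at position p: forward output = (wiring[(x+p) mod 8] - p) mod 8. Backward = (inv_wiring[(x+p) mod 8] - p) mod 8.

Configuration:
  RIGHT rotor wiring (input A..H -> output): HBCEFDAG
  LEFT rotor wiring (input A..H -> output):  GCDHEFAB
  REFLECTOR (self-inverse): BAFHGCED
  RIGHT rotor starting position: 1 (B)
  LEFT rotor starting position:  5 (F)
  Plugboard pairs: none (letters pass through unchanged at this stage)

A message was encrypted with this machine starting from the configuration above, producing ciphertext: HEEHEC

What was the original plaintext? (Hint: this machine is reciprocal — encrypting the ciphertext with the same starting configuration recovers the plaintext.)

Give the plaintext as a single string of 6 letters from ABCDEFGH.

Char 1 ('H'): step: R->2, L=5; H->plug->H->R->H->L->H->refl->D->L'->B->R'->D->plug->D
Char 2 ('E'): step: R->3, L=5; E->plug->E->R->D->L->B->refl->A->L'->A->R'->C->plug->C
Char 3 ('E'): step: R->4, L=5; E->plug->E->R->D->L->B->refl->A->L'->A->R'->H->plug->H
Char 4 ('H'): step: R->5, L=5; H->plug->H->R->A->L->A->refl->B->L'->D->R'->B->plug->B
Char 5 ('E'): step: R->6, L=5; E->plug->E->R->E->L->F->refl->C->L'->G->R'->F->plug->F
Char 6 ('C'): step: R->7, L=5; C->plug->C->R->C->L->E->refl->G->L'->F->R'->E->plug->E

Answer: DCHBFE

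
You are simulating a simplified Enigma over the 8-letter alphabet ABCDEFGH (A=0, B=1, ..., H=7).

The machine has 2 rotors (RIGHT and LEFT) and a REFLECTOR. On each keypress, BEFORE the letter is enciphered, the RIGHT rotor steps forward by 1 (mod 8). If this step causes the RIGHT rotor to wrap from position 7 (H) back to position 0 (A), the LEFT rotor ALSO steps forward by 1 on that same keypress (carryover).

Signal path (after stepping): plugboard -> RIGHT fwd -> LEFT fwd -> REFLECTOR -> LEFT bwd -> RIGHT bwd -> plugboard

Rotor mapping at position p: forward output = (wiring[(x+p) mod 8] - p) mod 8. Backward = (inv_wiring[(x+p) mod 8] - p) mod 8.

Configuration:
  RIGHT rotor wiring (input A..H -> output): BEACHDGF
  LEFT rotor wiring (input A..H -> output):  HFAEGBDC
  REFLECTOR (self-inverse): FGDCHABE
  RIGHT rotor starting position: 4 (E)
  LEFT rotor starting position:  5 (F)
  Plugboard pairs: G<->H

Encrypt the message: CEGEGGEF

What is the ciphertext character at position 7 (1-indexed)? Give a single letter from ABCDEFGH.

Char 1 ('C'): step: R->5, L=5; C->plug->C->R->A->L->E->refl->H->L'->G->R'->A->plug->A
Char 2 ('E'): step: R->6, L=5; E->plug->E->R->C->L->F->refl->A->L'->E->R'->F->plug->F
Char 3 ('G'): step: R->7, L=5; G->plug->H->R->H->L->B->refl->G->L'->B->R'->D->plug->D
Char 4 ('E'): step: R->0, L->6 (L advanced); E->plug->E->R->H->L->D->refl->C->L'->E->R'->B->plug->B
Char 5 ('G'): step: R->1, L=6; G->plug->H->R->A->L->F->refl->A->L'->G->R'->D->plug->D
Char 6 ('G'): step: R->2, L=6; G->plug->H->R->C->L->B->refl->G->L'->F->R'->C->plug->C
Char 7 ('E'): step: R->3, L=6; E->plug->E->R->C->L->B->refl->G->L'->F->R'->H->plug->G

G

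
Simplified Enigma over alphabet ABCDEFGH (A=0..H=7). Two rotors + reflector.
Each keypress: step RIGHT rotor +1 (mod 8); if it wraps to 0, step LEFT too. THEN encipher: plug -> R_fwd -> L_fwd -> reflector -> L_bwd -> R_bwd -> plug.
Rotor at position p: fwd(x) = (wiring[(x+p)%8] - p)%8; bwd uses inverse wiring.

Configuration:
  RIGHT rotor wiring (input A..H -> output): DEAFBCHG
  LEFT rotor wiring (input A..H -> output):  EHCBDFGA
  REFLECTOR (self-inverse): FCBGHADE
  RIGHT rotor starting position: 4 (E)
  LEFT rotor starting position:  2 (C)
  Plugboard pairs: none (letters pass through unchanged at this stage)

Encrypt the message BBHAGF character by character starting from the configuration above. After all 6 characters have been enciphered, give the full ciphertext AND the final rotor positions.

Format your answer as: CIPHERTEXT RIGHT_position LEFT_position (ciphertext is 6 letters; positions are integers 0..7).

Char 1 ('B'): step: R->5, L=2; B->plug->B->R->C->L->B->refl->C->L'->G->R'->D->plug->D
Char 2 ('B'): step: R->6, L=2; B->plug->B->R->A->L->A->refl->F->L'->H->R'->F->plug->F
Char 3 ('H'): step: R->7, L=2; H->plug->H->R->A->L->A->refl->F->L'->H->R'->A->plug->A
Char 4 ('A'): step: R->0, L->3 (L advanced); A->plug->A->R->D->L->D->refl->G->L'->A->R'->C->plug->C
Char 5 ('G'): step: R->1, L=3; G->plug->G->R->F->L->B->refl->C->L'->C->R'->H->plug->H
Char 6 ('F'): step: R->2, L=3; F->plug->F->R->E->L->F->refl->A->L'->B->R'->G->plug->G
Final: ciphertext=DFACHG, RIGHT=2, LEFT=3

Answer: DFACHG 2 3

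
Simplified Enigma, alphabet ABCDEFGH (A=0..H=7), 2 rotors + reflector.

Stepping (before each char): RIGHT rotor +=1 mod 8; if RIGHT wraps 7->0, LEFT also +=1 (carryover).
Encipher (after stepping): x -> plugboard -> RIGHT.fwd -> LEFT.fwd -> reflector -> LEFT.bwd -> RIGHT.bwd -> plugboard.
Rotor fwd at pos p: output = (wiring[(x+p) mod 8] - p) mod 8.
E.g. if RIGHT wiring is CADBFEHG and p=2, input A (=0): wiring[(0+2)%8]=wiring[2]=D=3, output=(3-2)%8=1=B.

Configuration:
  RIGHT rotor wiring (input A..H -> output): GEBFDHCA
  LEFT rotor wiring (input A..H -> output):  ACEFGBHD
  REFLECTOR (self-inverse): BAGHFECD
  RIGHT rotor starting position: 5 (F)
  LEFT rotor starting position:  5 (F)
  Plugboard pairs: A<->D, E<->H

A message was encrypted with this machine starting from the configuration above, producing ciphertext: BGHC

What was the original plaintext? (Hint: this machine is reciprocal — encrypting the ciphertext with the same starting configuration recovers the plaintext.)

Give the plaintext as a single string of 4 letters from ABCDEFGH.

Answer: EFCA

Derivation:
Char 1 ('B'): step: R->6, L=5; B->plug->B->R->C->L->G->refl->C->L'->B->R'->H->plug->E
Char 2 ('G'): step: R->7, L=5; G->plug->G->R->A->L->E->refl->F->L'->E->R'->F->plug->F
Char 3 ('H'): step: R->0, L->6 (L advanced); H->plug->E->R->D->L->E->refl->F->L'->B->R'->C->plug->C
Char 4 ('C'): step: R->1, L=6; C->plug->C->R->E->L->G->refl->C->L'->C->R'->D->plug->A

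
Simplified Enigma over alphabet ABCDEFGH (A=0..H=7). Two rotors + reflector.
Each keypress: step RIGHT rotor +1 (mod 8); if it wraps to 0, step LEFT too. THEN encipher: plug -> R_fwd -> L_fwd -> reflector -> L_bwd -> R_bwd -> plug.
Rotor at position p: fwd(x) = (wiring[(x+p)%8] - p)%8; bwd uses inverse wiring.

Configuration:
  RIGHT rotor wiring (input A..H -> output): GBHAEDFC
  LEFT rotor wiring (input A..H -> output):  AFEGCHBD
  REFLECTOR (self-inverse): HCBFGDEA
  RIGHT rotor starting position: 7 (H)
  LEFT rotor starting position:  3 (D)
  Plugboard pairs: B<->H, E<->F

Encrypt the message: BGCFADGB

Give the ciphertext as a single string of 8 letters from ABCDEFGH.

Char 1 ('B'): step: R->0, L->4 (L advanced); B->plug->H->R->C->L->F->refl->D->L'->B->R'->B->plug->H
Char 2 ('G'): step: R->1, L=4; G->plug->G->R->B->L->D->refl->F->L'->C->R'->E->plug->F
Char 3 ('C'): step: R->2, L=4; C->plug->C->R->C->L->F->refl->D->L'->B->R'->D->plug->D
Char 4 ('F'): step: R->3, L=4; F->plug->E->R->H->L->C->refl->B->L'->F->R'->A->plug->A
Char 5 ('A'): step: R->4, L=4; A->plug->A->R->A->L->G->refl->E->L'->E->R'->H->plug->B
Char 6 ('D'): step: R->5, L=4; D->plug->D->R->B->L->D->refl->F->L'->C->R'->F->plug->E
Char 7 ('G'): step: R->6, L=4; G->plug->G->R->G->L->A->refl->H->L'->D->R'->D->plug->D
Char 8 ('B'): step: R->7, L=4; B->plug->H->R->G->L->A->refl->H->L'->D->R'->A->plug->A

Answer: HFDABEDA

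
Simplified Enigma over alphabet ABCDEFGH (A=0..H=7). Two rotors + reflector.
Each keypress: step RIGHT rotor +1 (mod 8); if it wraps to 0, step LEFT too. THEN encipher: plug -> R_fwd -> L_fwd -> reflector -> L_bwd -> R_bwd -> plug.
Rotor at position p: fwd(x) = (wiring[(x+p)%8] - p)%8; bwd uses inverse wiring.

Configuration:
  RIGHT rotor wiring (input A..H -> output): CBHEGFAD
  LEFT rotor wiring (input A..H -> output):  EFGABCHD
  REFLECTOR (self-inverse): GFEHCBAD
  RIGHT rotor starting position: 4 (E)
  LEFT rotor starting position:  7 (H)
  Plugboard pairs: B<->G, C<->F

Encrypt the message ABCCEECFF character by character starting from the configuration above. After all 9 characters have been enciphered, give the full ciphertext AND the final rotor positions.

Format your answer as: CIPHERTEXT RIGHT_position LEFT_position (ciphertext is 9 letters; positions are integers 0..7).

Answer: DGFBHHBGB 5 0

Derivation:
Char 1 ('A'): step: R->5, L=7; A->plug->A->R->A->L->E->refl->C->L'->F->R'->D->plug->D
Char 2 ('B'): step: R->6, L=7; B->plug->G->R->A->L->E->refl->C->L'->F->R'->B->plug->G
Char 3 ('C'): step: R->7, L=7; C->plug->F->R->H->L->A->refl->G->L'->C->R'->C->plug->F
Char 4 ('C'): step: R->0, L->0 (L advanced); C->plug->F->R->F->L->C->refl->E->L'->A->R'->G->plug->B
Char 5 ('E'): step: R->1, L=0; E->plug->E->R->E->L->B->refl->F->L'->B->R'->H->plug->H
Char 6 ('E'): step: R->2, L=0; E->plug->E->R->G->L->H->refl->D->L'->H->R'->H->plug->H
Char 7 ('C'): step: R->3, L=0; C->plug->F->R->H->L->D->refl->H->L'->G->R'->G->plug->B
Char 8 ('F'): step: R->4, L=0; F->plug->C->R->E->L->B->refl->F->L'->B->R'->B->plug->G
Char 9 ('F'): step: R->5, L=0; F->plug->C->R->G->L->H->refl->D->L'->H->R'->G->plug->B
Final: ciphertext=DGFBHHBGB, RIGHT=5, LEFT=0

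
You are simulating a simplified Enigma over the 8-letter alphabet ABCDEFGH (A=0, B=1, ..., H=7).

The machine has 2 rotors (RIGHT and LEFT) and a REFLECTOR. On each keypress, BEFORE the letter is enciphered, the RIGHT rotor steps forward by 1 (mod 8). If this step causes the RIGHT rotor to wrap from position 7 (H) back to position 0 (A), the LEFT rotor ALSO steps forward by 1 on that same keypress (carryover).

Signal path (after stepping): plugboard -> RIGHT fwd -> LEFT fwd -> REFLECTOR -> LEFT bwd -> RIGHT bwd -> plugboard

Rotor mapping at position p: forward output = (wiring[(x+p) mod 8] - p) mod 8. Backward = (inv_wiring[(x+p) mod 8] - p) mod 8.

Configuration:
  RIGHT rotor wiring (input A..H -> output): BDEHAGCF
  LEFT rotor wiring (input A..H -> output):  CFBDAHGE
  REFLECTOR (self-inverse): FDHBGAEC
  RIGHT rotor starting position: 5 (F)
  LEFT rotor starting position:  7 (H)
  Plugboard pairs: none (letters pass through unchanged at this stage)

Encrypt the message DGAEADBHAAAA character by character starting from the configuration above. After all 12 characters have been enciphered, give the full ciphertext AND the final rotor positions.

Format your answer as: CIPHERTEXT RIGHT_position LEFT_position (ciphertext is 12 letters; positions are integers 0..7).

Char 1 ('D'): step: R->6, L=7; D->plug->D->R->F->L->B->refl->D->L'->B->R'->F->plug->F
Char 2 ('G'): step: R->7, L=7; G->plug->G->R->H->L->H->refl->C->L'->D->R'->H->plug->H
Char 3 ('A'): step: R->0, L->0 (L advanced); A->plug->A->R->B->L->F->refl->A->L'->E->R'->C->plug->C
Char 4 ('E'): step: R->1, L=0; E->plug->E->R->F->L->H->refl->C->L'->A->R'->H->plug->H
Char 5 ('A'): step: R->2, L=0; A->plug->A->R->C->L->B->refl->D->L'->D->R'->F->plug->F
Char 6 ('D'): step: R->3, L=0; D->plug->D->R->H->L->E->refl->G->L'->G->R'->F->plug->F
Char 7 ('B'): step: R->4, L=0; B->plug->B->R->C->L->B->refl->D->L'->D->R'->H->plug->H
Char 8 ('H'): step: R->5, L=0; H->plug->H->R->D->L->D->refl->B->L'->C->R'->G->plug->G
Char 9 ('A'): step: R->6, L=0; A->plug->A->R->E->L->A->refl->F->L'->B->R'->F->plug->F
Char 10 ('A'): step: R->7, L=0; A->plug->A->R->G->L->G->refl->E->L'->H->R'->G->plug->G
Char 11 ('A'): step: R->0, L->1 (L advanced); A->plug->A->R->B->L->A->refl->F->L'->F->R'->H->plug->H
Char 12 ('A'): step: R->1, L=1; A->plug->A->R->C->L->C->refl->H->L'->D->R'->B->plug->B
Final: ciphertext=FHCHFFHGFGHB, RIGHT=1, LEFT=1

Answer: FHCHFFHGFGHB 1 1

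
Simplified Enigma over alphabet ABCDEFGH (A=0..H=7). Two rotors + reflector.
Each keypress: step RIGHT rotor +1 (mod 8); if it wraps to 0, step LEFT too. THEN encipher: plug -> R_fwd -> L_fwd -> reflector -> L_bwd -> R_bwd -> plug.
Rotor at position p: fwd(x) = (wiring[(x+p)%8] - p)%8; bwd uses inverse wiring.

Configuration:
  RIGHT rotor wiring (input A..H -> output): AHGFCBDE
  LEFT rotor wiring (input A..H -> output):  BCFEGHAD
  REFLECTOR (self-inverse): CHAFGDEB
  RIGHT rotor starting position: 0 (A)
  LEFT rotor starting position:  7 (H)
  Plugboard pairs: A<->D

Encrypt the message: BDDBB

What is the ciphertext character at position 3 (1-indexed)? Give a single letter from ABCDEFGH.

Char 1 ('B'): step: R->1, L=7; B->plug->B->R->F->L->H->refl->B->L'->H->R'->H->plug->H
Char 2 ('D'): step: R->2, L=7; D->plug->A->R->E->L->F->refl->D->L'->C->R'->F->plug->F
Char 3 ('D'): step: R->3, L=7; D->plug->A->R->C->L->D->refl->F->L'->E->R'->G->plug->G

G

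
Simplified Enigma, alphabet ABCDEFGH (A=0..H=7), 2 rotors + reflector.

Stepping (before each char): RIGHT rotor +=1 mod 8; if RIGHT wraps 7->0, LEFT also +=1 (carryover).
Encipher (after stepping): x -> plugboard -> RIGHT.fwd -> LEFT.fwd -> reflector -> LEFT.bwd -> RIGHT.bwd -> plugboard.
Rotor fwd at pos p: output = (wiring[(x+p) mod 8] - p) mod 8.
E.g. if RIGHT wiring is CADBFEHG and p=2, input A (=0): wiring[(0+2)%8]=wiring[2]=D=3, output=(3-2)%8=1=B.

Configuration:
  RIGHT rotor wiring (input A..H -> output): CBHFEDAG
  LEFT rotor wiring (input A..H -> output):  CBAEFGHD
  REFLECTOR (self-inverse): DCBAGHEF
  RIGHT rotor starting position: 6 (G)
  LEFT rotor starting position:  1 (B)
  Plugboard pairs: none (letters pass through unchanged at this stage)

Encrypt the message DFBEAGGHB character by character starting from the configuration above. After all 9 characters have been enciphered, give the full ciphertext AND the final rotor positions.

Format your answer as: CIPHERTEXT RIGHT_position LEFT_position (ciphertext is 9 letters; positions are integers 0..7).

Char 1 ('D'): step: R->7, L=1; D->plug->D->R->A->L->A->refl->D->L'->C->R'->C->plug->C
Char 2 ('F'): step: R->0, L->2 (L advanced); F->plug->F->R->D->L->E->refl->G->L'->A->R'->G->plug->G
Char 3 ('B'): step: R->1, L=2; B->plug->B->R->G->L->A->refl->D->L'->C->R'->E->plug->E
Char 4 ('E'): step: R->2, L=2; E->plug->E->R->G->L->A->refl->D->L'->C->R'->C->plug->C
Char 5 ('A'): step: R->3, L=2; A->plug->A->R->C->L->D->refl->A->L'->G->R'->G->plug->G
Char 6 ('G'): step: R->4, L=2; G->plug->G->R->D->L->E->refl->G->L'->A->R'->A->plug->A
Char 7 ('G'): step: R->5, L=2; G->plug->G->R->A->L->G->refl->E->L'->D->R'->B->plug->B
Char 8 ('H'): step: R->6, L=2; H->plug->H->R->F->L->B->refl->C->L'->B->R'->E->plug->E
Char 9 ('B'): step: R->7, L=2; B->plug->B->R->D->L->E->refl->G->L'->A->R'->D->plug->D
Final: ciphertext=CGECGABED, RIGHT=7, LEFT=2

Answer: CGECGABED 7 2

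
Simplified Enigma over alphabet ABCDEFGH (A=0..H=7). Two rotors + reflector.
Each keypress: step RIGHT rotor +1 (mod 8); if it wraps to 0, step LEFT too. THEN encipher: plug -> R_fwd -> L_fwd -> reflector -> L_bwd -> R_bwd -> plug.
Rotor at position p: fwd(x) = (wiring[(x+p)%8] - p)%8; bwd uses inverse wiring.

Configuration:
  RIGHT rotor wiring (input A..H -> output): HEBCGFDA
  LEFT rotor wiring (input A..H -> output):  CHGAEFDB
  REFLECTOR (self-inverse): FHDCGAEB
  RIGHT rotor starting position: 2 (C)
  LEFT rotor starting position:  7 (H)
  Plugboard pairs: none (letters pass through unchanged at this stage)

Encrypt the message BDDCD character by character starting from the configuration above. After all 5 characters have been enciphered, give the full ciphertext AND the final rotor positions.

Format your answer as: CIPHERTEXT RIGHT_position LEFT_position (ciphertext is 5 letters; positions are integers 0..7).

Char 1 ('B'): step: R->3, L=7; B->plug->B->R->D->L->H->refl->B->L'->E->R'->F->plug->F
Char 2 ('D'): step: R->4, L=7; D->plug->D->R->E->L->B->refl->H->L'->D->R'->E->plug->E
Char 3 ('D'): step: R->5, L=7; D->plug->D->R->C->L->A->refl->F->L'->F->R'->G->plug->G
Char 4 ('C'): step: R->6, L=7; C->plug->C->R->B->L->D->refl->C->L'->A->R'->G->plug->G
Char 5 ('D'): step: R->7, L=7; D->plug->D->R->C->L->A->refl->F->L'->F->R'->C->plug->C
Final: ciphertext=FEGGC, RIGHT=7, LEFT=7

Answer: FEGGC 7 7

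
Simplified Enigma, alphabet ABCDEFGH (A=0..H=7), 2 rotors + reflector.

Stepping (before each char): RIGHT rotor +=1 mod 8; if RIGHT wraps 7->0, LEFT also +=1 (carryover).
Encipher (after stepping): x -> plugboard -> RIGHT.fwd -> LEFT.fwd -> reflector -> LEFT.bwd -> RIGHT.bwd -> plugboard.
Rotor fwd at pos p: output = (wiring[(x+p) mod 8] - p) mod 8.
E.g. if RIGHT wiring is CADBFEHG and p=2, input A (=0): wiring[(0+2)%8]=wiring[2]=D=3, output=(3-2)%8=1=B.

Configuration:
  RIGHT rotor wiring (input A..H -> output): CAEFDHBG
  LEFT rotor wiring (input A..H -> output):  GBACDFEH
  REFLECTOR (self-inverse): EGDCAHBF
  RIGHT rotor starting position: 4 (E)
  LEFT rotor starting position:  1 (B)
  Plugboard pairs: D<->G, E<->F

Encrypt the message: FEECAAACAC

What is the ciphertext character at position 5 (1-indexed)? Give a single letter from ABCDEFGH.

Char 1 ('F'): step: R->5, L=1; F->plug->E->R->D->L->C->refl->D->L'->F->R'->D->plug->G
Char 2 ('E'): step: R->6, L=1; E->plug->F->R->H->L->F->refl->H->L'->B->R'->H->plug->H
Char 3 ('E'): step: R->7, L=1; E->plug->F->R->E->L->E->refl->A->L'->A->R'->G->plug->D
Char 4 ('C'): step: R->0, L->2 (L advanced); C->plug->C->R->E->L->C->refl->D->L'->D->R'->E->plug->F
Char 5 ('A'): step: R->1, L=2; A->plug->A->R->H->L->H->refl->F->L'->F->R'->G->plug->D

D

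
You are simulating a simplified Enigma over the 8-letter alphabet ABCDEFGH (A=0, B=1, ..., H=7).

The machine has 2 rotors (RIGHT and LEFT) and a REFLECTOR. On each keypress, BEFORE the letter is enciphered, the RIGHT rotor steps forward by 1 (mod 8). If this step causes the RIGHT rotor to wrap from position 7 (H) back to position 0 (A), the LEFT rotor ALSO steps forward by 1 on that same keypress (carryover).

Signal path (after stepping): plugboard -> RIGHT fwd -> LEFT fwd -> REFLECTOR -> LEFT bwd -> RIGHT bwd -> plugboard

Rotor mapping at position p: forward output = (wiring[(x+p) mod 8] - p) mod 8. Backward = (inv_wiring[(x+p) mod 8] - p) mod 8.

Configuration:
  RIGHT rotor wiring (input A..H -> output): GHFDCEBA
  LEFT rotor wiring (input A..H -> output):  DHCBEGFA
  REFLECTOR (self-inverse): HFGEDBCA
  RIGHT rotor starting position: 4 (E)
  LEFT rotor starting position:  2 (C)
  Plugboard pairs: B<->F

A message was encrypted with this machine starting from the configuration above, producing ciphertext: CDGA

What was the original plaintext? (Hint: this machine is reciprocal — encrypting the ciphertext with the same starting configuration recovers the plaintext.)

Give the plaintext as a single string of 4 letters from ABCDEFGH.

Char 1 ('C'): step: R->5, L=2; C->plug->C->R->D->L->E->refl->D->L'->E->R'->B->plug->F
Char 2 ('D'): step: R->6, L=2; D->plug->D->R->B->L->H->refl->A->L'->A->R'->C->plug->C
Char 3 ('G'): step: R->7, L=2; G->plug->G->R->F->L->G->refl->C->L'->C->R'->H->plug->H
Char 4 ('A'): step: R->0, L->3 (L advanced); A->plug->A->R->G->L->E->refl->D->L'->C->R'->E->plug->E

Answer: FCHE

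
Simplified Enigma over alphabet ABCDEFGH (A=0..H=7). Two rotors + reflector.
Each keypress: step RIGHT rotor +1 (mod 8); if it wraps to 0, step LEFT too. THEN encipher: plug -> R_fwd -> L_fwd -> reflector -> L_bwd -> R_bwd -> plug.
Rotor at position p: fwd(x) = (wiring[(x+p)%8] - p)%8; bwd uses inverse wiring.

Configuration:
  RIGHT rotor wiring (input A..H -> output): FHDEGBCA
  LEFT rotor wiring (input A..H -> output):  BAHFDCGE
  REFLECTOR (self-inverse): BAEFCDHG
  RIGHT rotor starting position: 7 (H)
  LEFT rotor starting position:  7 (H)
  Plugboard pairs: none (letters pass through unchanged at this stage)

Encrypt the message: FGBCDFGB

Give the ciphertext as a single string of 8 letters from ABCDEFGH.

Answer: HDFFFEDG

Derivation:
Char 1 ('F'): step: R->0, L->0 (L advanced); F->plug->F->R->B->L->A->refl->B->L'->A->R'->H->plug->H
Char 2 ('G'): step: R->1, L=0; G->plug->G->R->H->L->E->refl->C->L'->F->R'->D->plug->D
Char 3 ('B'): step: R->2, L=0; B->plug->B->R->C->L->H->refl->G->L'->G->R'->F->plug->F
Char 4 ('C'): step: R->3, L=0; C->plug->C->R->G->L->G->refl->H->L'->C->R'->F->plug->F
Char 5 ('D'): step: R->4, L=0; D->plug->D->R->E->L->D->refl->F->L'->D->R'->F->plug->F
Char 6 ('F'): step: R->5, L=0; F->plug->F->R->G->L->G->refl->H->L'->C->R'->E->plug->E
Char 7 ('G'): step: R->6, L=0; G->plug->G->R->A->L->B->refl->A->L'->B->R'->D->plug->D
Char 8 ('B'): step: R->7, L=0; B->plug->B->R->G->L->G->refl->H->L'->C->R'->G->plug->G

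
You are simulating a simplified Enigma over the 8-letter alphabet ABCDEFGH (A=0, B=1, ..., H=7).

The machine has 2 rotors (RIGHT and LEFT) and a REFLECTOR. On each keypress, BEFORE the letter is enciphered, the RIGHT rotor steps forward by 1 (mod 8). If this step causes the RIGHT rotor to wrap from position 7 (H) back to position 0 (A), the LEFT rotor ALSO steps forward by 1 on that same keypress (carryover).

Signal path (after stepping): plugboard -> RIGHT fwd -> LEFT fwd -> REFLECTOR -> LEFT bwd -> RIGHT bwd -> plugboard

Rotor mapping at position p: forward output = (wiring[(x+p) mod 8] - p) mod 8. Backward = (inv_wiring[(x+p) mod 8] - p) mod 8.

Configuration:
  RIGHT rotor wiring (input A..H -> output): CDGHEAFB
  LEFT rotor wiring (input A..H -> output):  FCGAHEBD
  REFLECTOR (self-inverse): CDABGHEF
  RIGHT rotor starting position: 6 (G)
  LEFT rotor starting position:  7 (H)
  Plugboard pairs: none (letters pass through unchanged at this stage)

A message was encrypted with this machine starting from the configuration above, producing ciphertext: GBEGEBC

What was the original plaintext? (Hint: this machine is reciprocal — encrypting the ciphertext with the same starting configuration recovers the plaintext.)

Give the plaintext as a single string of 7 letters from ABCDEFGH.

Char 1 ('G'): step: R->7, L=7; G->plug->G->R->B->L->G->refl->E->L'->A->R'->E->plug->E
Char 2 ('B'): step: R->0, L->0 (L advanced); B->plug->B->R->D->L->A->refl->C->L'->B->R'->H->plug->H
Char 3 ('E'): step: R->1, L=0; E->plug->E->R->H->L->D->refl->B->L'->G->R'->C->plug->C
Char 4 ('G'): step: R->2, L=0; G->plug->G->R->A->L->F->refl->H->L'->E->R'->A->plug->A
Char 5 ('E'): step: R->3, L=0; E->plug->E->R->G->L->B->refl->D->L'->H->R'->F->plug->F
Char 6 ('B'): step: R->4, L=0; B->plug->B->R->E->L->H->refl->F->L'->A->R'->A->plug->A
Char 7 ('C'): step: R->5, L=0; C->plug->C->R->E->L->H->refl->F->L'->A->R'->B->plug->B

Answer: EHCAFAB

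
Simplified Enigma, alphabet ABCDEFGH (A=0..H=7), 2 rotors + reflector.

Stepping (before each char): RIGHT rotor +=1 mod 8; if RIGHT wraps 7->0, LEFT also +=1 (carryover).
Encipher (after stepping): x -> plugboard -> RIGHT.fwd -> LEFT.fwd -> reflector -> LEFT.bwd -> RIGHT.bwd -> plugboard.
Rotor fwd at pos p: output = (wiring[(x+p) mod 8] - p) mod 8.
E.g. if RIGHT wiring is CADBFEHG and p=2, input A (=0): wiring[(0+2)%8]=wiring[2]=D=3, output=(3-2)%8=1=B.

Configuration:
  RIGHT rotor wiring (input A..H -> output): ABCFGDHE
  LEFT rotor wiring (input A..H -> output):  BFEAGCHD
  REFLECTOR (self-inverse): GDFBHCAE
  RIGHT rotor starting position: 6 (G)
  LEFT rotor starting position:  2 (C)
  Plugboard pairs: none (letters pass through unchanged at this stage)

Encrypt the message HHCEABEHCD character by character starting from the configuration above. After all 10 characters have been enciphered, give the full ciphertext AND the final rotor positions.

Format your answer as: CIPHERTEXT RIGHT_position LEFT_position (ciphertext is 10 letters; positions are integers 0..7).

Char 1 ('H'): step: R->7, L=2; H->plug->H->R->A->L->C->refl->F->L'->E->R'->G->plug->G
Char 2 ('H'): step: R->0, L->3 (L advanced); H->plug->H->R->E->L->A->refl->G->L'->F->R'->D->plug->D
Char 3 ('C'): step: R->1, L=3; C->plug->C->R->E->L->A->refl->G->L'->F->R'->D->plug->D
Char 4 ('E'): step: R->2, L=3; E->plug->E->R->F->L->G->refl->A->L'->E->R'->C->plug->C
Char 5 ('A'): step: R->3, L=3; A->plug->A->R->C->L->H->refl->E->L'->D->R'->B->plug->B
Char 6 ('B'): step: R->4, L=3; B->plug->B->R->H->L->B->refl->D->L'->B->R'->H->plug->H
Char 7 ('E'): step: R->5, L=3; E->plug->E->R->E->L->A->refl->G->L'->F->R'->F->plug->F
Char 8 ('H'): step: R->6, L=3; H->plug->H->R->F->L->G->refl->A->L'->E->R'->E->plug->E
Char 9 ('C'): step: R->7, L=3; C->plug->C->R->C->L->H->refl->E->L'->D->R'->D->plug->D
Char 10 ('D'): step: R->0, L->4 (L advanced); D->plug->D->R->F->L->B->refl->D->L'->C->R'->C->plug->C
Final: ciphertext=GDDCBHFEDC, RIGHT=0, LEFT=4

Answer: GDDCBHFEDC 0 4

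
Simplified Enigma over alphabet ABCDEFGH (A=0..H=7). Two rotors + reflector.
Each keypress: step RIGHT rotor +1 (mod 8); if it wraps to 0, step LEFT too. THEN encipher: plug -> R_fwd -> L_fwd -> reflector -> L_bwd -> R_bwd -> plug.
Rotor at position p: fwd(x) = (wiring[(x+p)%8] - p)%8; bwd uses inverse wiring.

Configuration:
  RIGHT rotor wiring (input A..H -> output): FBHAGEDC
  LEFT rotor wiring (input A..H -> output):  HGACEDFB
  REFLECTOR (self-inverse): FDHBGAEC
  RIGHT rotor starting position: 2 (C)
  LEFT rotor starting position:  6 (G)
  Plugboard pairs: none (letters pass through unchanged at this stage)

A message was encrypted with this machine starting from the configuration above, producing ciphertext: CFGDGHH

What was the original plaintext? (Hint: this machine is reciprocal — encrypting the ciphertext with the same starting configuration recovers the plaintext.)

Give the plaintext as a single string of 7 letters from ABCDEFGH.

Answer: FDACBDE

Derivation:
Char 1 ('C'): step: R->3, L=6; C->plug->C->R->B->L->D->refl->B->L'->C->R'->F->plug->F
Char 2 ('F'): step: R->4, L=6; F->plug->F->R->F->L->E->refl->G->L'->G->R'->D->plug->D
Char 3 ('G'): step: R->5, L=6; G->plug->G->R->D->L->A->refl->F->L'->H->R'->A->plug->A
Char 4 ('D'): step: R->6, L=6; D->plug->D->R->D->L->A->refl->F->L'->H->R'->C->plug->C
Char 5 ('G'): step: R->7, L=6; G->plug->G->R->F->L->E->refl->G->L'->G->R'->B->plug->B
Char 6 ('H'): step: R->0, L->7 (L advanced); H->plug->H->R->C->L->H->refl->C->L'->A->R'->D->plug->D
Char 7 ('H'): step: R->1, L=7; H->plug->H->R->E->L->D->refl->B->L'->D->R'->E->plug->E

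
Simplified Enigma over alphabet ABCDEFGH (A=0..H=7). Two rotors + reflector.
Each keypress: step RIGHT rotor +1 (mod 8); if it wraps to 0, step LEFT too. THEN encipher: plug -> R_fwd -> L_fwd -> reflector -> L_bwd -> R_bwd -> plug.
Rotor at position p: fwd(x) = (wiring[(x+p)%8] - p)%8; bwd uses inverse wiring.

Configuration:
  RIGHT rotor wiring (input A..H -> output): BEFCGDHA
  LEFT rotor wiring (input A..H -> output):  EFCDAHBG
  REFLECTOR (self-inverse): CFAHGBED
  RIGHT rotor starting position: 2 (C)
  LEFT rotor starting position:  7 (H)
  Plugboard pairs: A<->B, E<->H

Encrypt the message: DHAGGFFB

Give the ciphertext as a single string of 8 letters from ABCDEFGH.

Char 1 ('D'): step: R->3, L=7; D->plug->D->R->E->L->E->refl->G->L'->C->R'->H->plug->E
Char 2 ('H'): step: R->4, L=7; H->plug->E->R->F->L->B->refl->F->L'->B->R'->G->plug->G
Char 3 ('A'): step: R->5, L=7; A->plug->B->R->C->L->G->refl->E->L'->E->R'->D->plug->D
Char 4 ('G'): step: R->6, L=7; G->plug->G->R->A->L->H->refl->D->L'->D->R'->C->plug->C
Char 5 ('G'): step: R->7, L=7; G->plug->G->R->E->L->E->refl->G->L'->C->R'->B->plug->A
Char 6 ('F'): step: R->0, L->0 (L advanced); F->plug->F->R->D->L->D->refl->H->L'->F->R'->C->plug->C
Char 7 ('F'): step: R->1, L=0; F->plug->F->R->G->L->B->refl->F->L'->B->R'->C->plug->C
Char 8 ('B'): step: R->2, L=0; B->plug->A->R->D->L->D->refl->H->L'->F->R'->E->plug->H

Answer: EGDCACCH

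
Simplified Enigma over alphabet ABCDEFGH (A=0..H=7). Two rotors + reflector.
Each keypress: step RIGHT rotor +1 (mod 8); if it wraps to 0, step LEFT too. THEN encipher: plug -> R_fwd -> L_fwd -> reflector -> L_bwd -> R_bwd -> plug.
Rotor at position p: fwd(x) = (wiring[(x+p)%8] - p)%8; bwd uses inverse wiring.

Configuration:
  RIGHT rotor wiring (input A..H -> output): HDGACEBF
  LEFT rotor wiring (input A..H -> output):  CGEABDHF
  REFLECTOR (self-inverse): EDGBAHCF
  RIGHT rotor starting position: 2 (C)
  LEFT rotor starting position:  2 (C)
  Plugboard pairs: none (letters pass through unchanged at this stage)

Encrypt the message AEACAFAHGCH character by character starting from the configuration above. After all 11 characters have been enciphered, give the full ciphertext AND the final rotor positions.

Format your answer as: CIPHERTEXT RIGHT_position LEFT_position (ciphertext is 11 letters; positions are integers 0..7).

Answer: HCEEDGEAABC 5 3

Derivation:
Char 1 ('A'): step: R->3, L=2; A->plug->A->R->F->L->D->refl->B->L'->D->R'->H->plug->H
Char 2 ('E'): step: R->4, L=2; E->plug->E->R->D->L->B->refl->D->L'->F->R'->C->plug->C
Char 3 ('A'): step: R->5, L=2; A->plug->A->R->H->L->E->refl->A->L'->G->R'->E->plug->E
Char 4 ('C'): step: R->6, L=2; C->plug->C->R->B->L->G->refl->C->L'->A->R'->E->plug->E
Char 5 ('A'): step: R->7, L=2; A->plug->A->R->G->L->A->refl->E->L'->H->R'->D->plug->D
Char 6 ('F'): step: R->0, L->3 (L advanced); F->plug->F->R->E->L->C->refl->G->L'->B->R'->G->plug->G
Char 7 ('A'): step: R->1, L=3; A->plug->A->R->C->L->A->refl->E->L'->D->R'->E->plug->E
Char 8 ('H'): step: R->2, L=3; H->plug->H->R->B->L->G->refl->C->L'->E->R'->A->plug->A
Char 9 ('G'): step: R->3, L=3; G->plug->G->R->A->L->F->refl->H->L'->F->R'->A->plug->A
Char 10 ('C'): step: R->4, L=3; C->plug->C->R->F->L->H->refl->F->L'->A->R'->B->plug->B
Char 11 ('H'): step: R->5, L=3; H->plug->H->R->F->L->H->refl->F->L'->A->R'->C->plug->C
Final: ciphertext=HCEEDGEAABC, RIGHT=5, LEFT=3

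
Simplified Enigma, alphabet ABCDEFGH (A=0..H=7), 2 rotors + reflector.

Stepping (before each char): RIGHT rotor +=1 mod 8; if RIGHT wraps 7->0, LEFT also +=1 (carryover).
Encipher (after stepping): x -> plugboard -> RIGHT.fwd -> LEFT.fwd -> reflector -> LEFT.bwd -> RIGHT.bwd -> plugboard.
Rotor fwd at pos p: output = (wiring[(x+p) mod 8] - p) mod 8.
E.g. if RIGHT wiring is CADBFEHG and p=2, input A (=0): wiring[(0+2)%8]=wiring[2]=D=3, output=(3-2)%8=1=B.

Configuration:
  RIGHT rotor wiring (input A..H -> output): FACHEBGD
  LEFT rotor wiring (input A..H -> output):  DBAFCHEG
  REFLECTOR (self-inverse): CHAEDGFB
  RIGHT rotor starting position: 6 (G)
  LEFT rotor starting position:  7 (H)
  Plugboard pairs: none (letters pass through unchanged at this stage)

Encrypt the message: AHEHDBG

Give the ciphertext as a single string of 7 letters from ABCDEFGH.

Answer: HDCAHEA

Derivation:
Char 1 ('A'): step: R->7, L=7; A->plug->A->R->E->L->G->refl->F->L'->H->R'->H->plug->H
Char 2 ('H'): step: R->0, L->0 (L advanced); H->plug->H->R->D->L->F->refl->G->L'->H->R'->D->plug->D
Char 3 ('E'): step: R->1, L=0; E->plug->E->R->A->L->D->refl->E->L'->G->R'->C->plug->C
Char 4 ('H'): step: R->2, L=0; H->plug->H->R->G->L->E->refl->D->L'->A->R'->A->plug->A
Char 5 ('D'): step: R->3, L=0; D->plug->D->R->D->L->F->refl->G->L'->H->R'->H->plug->H
Char 6 ('B'): step: R->4, L=0; B->plug->B->R->F->L->H->refl->B->L'->B->R'->E->plug->E
Char 7 ('G'): step: R->5, L=0; G->plug->G->R->C->L->A->refl->C->L'->E->R'->A->plug->A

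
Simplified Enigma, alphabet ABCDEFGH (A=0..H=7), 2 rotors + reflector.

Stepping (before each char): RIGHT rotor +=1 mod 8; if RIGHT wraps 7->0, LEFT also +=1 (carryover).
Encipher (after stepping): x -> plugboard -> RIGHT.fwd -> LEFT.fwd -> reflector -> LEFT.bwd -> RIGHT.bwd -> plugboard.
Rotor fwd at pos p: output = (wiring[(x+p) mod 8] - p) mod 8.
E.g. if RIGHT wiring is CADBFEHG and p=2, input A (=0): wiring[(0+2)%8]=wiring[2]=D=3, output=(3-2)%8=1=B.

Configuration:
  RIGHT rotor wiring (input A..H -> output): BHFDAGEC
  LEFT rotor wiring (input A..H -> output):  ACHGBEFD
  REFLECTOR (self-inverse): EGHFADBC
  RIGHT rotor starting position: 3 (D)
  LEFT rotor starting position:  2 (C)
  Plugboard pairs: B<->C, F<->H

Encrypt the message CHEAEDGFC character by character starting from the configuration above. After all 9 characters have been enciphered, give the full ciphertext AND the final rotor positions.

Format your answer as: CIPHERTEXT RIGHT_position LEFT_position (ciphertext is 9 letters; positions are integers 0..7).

Char 1 ('C'): step: R->4, L=2; C->plug->B->R->C->L->H->refl->C->L'->D->R'->F->plug->H
Char 2 ('H'): step: R->5, L=2; H->plug->F->R->A->L->F->refl->D->L'->E->R'->D->plug->D
Char 3 ('E'): step: R->6, L=2; E->plug->E->R->H->L->A->refl->E->L'->B->R'->D->plug->D
Char 4 ('A'): step: R->7, L=2; A->plug->A->R->D->L->C->refl->H->L'->C->R'->B->plug->C
Char 5 ('E'): step: R->0, L->3 (L advanced); E->plug->E->R->A->L->D->refl->F->L'->F->R'->C->plug->B
Char 6 ('D'): step: R->1, L=3; D->plug->D->R->H->L->E->refl->A->L'->E->R'->B->plug->C
Char 7 ('G'): step: R->2, L=3; G->plug->G->R->H->L->E->refl->A->L'->E->R'->D->plug->D
Char 8 ('F'): step: R->3, L=3; F->plug->H->R->C->L->B->refl->G->L'->B->R'->D->plug->D
Char 9 ('C'): step: R->4, L=3; C->plug->B->R->C->L->B->refl->G->L'->B->R'->G->plug->G
Final: ciphertext=HDDCBCDDG, RIGHT=4, LEFT=3

Answer: HDDCBCDDG 4 3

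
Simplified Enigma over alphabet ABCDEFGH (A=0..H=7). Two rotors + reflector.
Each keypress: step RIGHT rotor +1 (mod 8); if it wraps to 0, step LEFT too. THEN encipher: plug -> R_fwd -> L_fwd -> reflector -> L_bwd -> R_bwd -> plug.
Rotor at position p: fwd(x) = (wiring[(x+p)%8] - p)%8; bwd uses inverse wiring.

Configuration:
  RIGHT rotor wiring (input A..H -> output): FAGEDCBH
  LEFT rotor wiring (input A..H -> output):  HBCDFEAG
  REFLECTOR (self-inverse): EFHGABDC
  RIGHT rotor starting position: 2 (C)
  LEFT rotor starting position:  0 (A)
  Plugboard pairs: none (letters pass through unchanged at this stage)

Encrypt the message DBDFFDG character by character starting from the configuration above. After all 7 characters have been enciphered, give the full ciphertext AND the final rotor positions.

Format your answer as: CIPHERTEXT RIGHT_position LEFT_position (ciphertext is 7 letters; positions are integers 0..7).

Char 1 ('D'): step: R->3, L=0; D->plug->D->R->G->L->A->refl->E->L'->F->R'->G->plug->G
Char 2 ('B'): step: R->4, L=0; B->plug->B->R->G->L->A->refl->E->L'->F->R'->C->plug->C
Char 3 ('D'): step: R->5, L=0; D->plug->D->R->A->L->H->refl->C->L'->C->R'->C->plug->C
Char 4 ('F'): step: R->6, L=0; F->plug->F->R->G->L->A->refl->E->L'->F->R'->G->plug->G
Char 5 ('F'): step: R->7, L=0; F->plug->F->R->E->L->F->refl->B->L'->B->R'->C->plug->C
Char 6 ('D'): step: R->0, L->1 (L advanced); D->plug->D->R->E->L->D->refl->G->L'->H->R'->H->plug->H
Char 7 ('G'): step: R->1, L=1; G->plug->G->R->G->L->F->refl->B->L'->B->R'->E->plug->E
Final: ciphertext=GCCGCHE, RIGHT=1, LEFT=1

Answer: GCCGCHE 1 1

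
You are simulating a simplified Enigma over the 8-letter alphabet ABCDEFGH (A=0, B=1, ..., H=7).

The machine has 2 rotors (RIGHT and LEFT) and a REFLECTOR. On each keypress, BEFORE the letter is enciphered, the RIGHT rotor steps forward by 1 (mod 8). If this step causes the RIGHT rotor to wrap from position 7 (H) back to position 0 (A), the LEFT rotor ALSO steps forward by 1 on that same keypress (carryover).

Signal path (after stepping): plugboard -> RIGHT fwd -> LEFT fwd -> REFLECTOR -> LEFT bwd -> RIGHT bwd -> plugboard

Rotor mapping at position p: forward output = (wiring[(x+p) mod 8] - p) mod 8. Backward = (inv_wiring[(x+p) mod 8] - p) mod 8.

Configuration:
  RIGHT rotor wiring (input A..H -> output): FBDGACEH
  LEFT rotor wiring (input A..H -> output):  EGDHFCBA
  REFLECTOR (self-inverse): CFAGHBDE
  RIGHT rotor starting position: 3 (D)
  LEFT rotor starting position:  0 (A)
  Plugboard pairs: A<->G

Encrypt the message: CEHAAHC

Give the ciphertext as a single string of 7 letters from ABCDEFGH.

Answer: DFGGEGA

Derivation:
Char 1 ('C'): step: R->4, L=0; C->plug->C->R->A->L->E->refl->H->L'->D->R'->D->plug->D
Char 2 ('E'): step: R->5, L=0; E->plug->E->R->E->L->F->refl->B->L'->G->R'->F->plug->F
Char 3 ('H'): step: R->6, L=0; H->plug->H->R->E->L->F->refl->B->L'->G->R'->A->plug->G
Char 4 ('A'): step: R->7, L=0; A->plug->G->R->D->L->H->refl->E->L'->A->R'->A->plug->G
Char 5 ('A'): step: R->0, L->1 (L advanced); A->plug->G->R->E->L->B->refl->F->L'->A->R'->E->plug->E
Char 6 ('H'): step: R->1, L=1; H->plug->H->R->E->L->B->refl->F->L'->A->R'->A->plug->G
Char 7 ('C'): step: R->2, L=1; C->plug->C->R->G->L->H->refl->E->L'->D->R'->G->plug->A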